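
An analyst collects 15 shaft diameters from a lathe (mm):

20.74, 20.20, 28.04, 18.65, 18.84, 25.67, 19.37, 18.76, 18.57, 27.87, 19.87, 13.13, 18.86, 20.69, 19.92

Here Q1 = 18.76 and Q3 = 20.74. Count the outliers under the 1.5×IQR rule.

4

IQR = 1.98; fences at 18.76 − 2.97 = 15.79 and 20.74 + 2.97 = 23.71.
Outside the cutoffs: 13.13, 25.67, 27.87, 28.04.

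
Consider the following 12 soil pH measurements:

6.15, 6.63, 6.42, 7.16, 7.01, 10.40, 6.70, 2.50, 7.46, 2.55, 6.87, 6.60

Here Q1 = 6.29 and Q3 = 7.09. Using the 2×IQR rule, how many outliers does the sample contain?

IQR = 0.80; fences at 6.29 − 1.60 = 4.69 and 7.09 + 1.60 = 8.69.
Outside the cutoffs: 2.50, 2.55, 10.40.

3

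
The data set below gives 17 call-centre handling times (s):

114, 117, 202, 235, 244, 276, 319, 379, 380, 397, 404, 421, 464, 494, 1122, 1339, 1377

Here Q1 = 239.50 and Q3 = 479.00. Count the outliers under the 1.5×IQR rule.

3

IQR = 239.50; fences at 239.50 − 359.25 = -119.75 and 479.00 + 359.25 = 838.25.
Outside the cutoffs: 1122, 1339, 1377.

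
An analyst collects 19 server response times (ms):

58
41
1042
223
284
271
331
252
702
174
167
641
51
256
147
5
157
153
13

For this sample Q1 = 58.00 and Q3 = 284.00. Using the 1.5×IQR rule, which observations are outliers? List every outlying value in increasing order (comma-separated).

641, 702, 1042

IQR = Q3 − Q1 = 284.00 − 58.00 = 226.00.
Lower fence = Q1 − 1.5·IQR = 58.00 − 339.00 = -281.00.
Upper fence = Q3 + 1.5·IQR = 284.00 + 339.00 = 623.00.
641 > 623.00 → outlier.
702 > 623.00 → outlier.
1042 > 623.00 → outlier.
All remaining values lie within [-281.00, 623.00].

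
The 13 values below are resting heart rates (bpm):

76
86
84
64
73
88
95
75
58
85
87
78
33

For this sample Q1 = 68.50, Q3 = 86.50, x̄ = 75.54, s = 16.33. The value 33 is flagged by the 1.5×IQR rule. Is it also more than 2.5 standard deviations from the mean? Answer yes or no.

z = (33 − 75.54) / 16.33 = -2.61.
|z| = 2.61 > 2.5.

yes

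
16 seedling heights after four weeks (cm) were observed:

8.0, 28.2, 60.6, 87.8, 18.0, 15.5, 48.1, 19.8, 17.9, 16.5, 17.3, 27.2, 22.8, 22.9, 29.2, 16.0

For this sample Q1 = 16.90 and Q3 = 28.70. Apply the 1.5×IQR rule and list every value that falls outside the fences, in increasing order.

IQR = Q3 − Q1 = 28.70 − 16.90 = 11.80.
Lower fence = Q1 − 1.5·IQR = 16.90 − 17.70 = -0.80.
Upper fence = Q3 + 1.5·IQR = 28.70 + 17.70 = 46.40.
48.1 > 46.40 → outlier.
60.6 > 46.40 → outlier.
87.8 > 46.40 → outlier.
All remaining values lie within [-0.80, 46.40].

48.1, 60.6, 87.8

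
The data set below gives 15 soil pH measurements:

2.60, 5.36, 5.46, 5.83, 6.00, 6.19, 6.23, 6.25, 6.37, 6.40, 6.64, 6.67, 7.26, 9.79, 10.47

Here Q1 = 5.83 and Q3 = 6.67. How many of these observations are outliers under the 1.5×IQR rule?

3

IQR = 0.84; fences at 5.83 − 1.26 = 4.57 and 6.67 + 1.26 = 7.93.
Outside the cutoffs: 2.60, 9.79, 10.47.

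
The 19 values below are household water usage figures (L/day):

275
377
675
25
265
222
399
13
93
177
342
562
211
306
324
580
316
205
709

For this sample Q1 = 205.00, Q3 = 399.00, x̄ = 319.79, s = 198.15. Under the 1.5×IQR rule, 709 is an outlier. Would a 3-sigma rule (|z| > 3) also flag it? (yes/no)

no

z = (709 − 319.79) / 198.15 = 1.96.
|z| = 1.96 ≤ 3.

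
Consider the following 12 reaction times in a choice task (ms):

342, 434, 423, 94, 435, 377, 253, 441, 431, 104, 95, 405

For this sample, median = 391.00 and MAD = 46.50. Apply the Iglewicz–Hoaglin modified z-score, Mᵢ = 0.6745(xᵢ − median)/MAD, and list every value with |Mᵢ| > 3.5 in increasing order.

94, 95, 104

|Mᵢ| > 3.5 ⇔ |xᵢ − 391.00| > 3.5·46.50/0.6745 = 241.29.
So outliers lie outside [149.71, 632.29].
94: M = -4.31 → outlier.
95: M = -4.29 → outlier.
104: M = -4.16 → outlier.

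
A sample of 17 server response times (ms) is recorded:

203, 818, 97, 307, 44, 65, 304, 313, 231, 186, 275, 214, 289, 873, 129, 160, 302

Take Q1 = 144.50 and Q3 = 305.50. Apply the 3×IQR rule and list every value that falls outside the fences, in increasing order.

IQR = Q3 − Q1 = 305.50 − 144.50 = 161.00.
Lower fence = Q1 − 3·IQR = 144.50 − 483.00 = -338.50.
Upper fence = Q3 + 3·IQR = 305.50 + 483.00 = 788.50.
818 > 788.50 → outlier.
873 > 788.50 → outlier.
All remaining values lie within [-338.50, 788.50].

818, 873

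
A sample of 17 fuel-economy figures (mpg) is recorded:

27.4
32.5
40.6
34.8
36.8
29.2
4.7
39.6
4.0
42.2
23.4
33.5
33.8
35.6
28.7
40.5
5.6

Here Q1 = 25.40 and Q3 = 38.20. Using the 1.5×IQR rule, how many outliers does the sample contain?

IQR = 12.80; fences at 25.40 − 19.20 = 6.20 and 38.20 + 19.20 = 57.40.
Outside the cutoffs: 4.0, 4.7, 5.6.

3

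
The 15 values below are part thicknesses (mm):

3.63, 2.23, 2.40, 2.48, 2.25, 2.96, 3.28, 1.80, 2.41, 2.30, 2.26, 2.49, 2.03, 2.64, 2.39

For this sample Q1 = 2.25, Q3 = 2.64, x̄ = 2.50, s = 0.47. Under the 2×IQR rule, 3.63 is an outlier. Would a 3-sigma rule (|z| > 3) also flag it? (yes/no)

no

z = (3.63 − 2.50) / 0.47 = 2.40.
|z| = 2.40 ≤ 3.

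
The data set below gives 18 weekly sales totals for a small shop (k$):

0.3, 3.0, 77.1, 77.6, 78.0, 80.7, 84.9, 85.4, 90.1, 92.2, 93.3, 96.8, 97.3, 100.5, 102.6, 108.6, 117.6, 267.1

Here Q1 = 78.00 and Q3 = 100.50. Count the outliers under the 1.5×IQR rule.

3

IQR = 22.50; fences at 78.00 − 33.75 = 44.25 and 100.50 + 33.75 = 134.25.
Outside the cutoffs: 0.3, 3.0, 267.1.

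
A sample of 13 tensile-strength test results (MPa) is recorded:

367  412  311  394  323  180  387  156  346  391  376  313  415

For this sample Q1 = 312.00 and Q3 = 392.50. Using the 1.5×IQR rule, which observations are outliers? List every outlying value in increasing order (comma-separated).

IQR = Q3 − Q1 = 392.50 − 312.00 = 80.50.
Lower fence = Q1 − 1.5·IQR = 312.00 − 120.75 = 191.25.
Upper fence = Q3 + 1.5·IQR = 392.50 + 120.75 = 513.25.
156 < 191.25 → outlier.
180 < 191.25 → outlier.
All remaining values lie within [191.25, 513.25].

156, 180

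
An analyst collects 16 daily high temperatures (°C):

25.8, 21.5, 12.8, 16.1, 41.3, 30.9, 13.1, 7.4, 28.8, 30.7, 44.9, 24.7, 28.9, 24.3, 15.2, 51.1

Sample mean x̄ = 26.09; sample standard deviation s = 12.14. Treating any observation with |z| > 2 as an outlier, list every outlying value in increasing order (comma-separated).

51.1

Cutoffs at x̄ ± 2s: 26.09 ± 2·12.14 = [1.81, 50.37].
51.1: z = 2.06, |z| > 2 → outlier.
Every other value lies within [1.81, 50.37].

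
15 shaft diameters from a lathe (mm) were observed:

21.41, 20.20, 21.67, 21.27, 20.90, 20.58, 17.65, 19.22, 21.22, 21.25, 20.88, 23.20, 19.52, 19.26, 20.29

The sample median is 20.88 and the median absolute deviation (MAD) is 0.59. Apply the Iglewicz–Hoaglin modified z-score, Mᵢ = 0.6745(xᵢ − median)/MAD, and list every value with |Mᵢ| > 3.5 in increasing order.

17.65

|Mᵢ| > 3.5 ⇔ |xᵢ − 20.88| > 3.5·0.59/0.6745 = 3.06.
So outliers lie outside [17.82, 23.94].
17.65: M = -3.69 → outlier.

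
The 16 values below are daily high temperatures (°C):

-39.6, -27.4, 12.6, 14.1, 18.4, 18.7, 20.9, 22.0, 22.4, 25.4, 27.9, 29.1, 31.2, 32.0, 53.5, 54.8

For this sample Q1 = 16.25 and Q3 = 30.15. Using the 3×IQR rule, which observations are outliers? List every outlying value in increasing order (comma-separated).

IQR = Q3 − Q1 = 30.15 − 16.25 = 13.90.
Lower fence = Q1 − 3·IQR = 16.25 − 41.70 = -25.45.
Upper fence = Q3 + 3·IQR = 30.15 + 41.70 = 71.85.
-39.6 < -25.45 → outlier.
-27.4 < -25.45 → outlier.
All remaining values lie within [-25.45, 71.85].

-39.6, -27.4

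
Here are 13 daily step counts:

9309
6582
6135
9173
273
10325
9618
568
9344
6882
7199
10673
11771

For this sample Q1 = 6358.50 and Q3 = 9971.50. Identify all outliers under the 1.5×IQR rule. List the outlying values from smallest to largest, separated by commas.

273, 568

IQR = Q3 − Q1 = 9971.50 − 6358.50 = 3613.00.
Lower fence = Q1 − 1.5·IQR = 6358.50 − 5419.50 = 939.00.
Upper fence = Q3 + 1.5·IQR = 9971.50 + 5419.50 = 15391.00.
273 < 939.00 → outlier.
568 < 939.00 → outlier.
All remaining values lie within [939.00, 15391.00].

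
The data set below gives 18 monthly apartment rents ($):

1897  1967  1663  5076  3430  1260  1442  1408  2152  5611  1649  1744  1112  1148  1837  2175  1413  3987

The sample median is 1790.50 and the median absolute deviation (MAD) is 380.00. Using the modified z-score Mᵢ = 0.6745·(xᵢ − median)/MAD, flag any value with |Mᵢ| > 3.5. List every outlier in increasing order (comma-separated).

3987, 5076, 5611

|Mᵢ| > 3.5 ⇔ |xᵢ − 1790.50| > 3.5·380.00/0.6745 = 1971.83.
So outliers lie outside [-181.33, 3762.33].
3987: M = 3.90 → outlier.
5076: M = 5.83 → outlier.
5611: M = 6.78 → outlier.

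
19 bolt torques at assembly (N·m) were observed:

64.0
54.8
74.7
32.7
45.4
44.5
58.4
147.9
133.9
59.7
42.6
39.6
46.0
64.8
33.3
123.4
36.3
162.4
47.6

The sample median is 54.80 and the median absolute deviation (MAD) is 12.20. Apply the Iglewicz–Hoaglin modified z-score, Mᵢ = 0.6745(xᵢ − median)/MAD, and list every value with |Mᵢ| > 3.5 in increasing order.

|Mᵢ| > 3.5 ⇔ |xᵢ − 54.80| > 3.5·12.20/0.6745 = 63.31.
So outliers lie outside [-8.51, 118.11].
123.4: M = 3.79 → outlier.
133.9: M = 4.37 → outlier.
147.9: M = 5.15 → outlier.
162.4: M = 5.95 → outlier.

123.4, 133.9, 147.9, 162.4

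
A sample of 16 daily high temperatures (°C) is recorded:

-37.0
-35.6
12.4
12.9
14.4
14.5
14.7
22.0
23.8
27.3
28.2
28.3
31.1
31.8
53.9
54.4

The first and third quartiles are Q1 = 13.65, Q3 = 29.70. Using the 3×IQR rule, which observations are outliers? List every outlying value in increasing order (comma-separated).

-37.0, -35.6

IQR = Q3 − Q1 = 29.70 − 13.65 = 16.05.
Lower fence = Q1 − 3·IQR = 13.65 − 48.15 = -34.50.
Upper fence = Q3 + 3·IQR = 29.70 + 48.15 = 77.85.
-37.0 < -34.50 → outlier.
-35.6 < -34.50 → outlier.
All remaining values lie within [-34.50, 77.85].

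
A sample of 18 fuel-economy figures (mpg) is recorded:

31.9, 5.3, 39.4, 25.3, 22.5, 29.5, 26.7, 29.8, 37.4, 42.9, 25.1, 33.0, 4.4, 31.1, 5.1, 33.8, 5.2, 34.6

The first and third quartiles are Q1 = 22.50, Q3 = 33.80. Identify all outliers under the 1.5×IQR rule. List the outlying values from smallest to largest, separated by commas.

4.4, 5.1, 5.2, 5.3

IQR = Q3 − Q1 = 33.80 − 22.50 = 11.30.
Lower fence = Q1 − 1.5·IQR = 22.50 − 16.95 = 5.55.
Upper fence = Q3 + 1.5·IQR = 33.80 + 16.95 = 50.75.
4.4 < 5.55 → outlier.
5.1 < 5.55 → outlier.
5.2 < 5.55 → outlier.
5.3 < 5.55 → outlier.
All remaining values lie within [5.55, 50.75].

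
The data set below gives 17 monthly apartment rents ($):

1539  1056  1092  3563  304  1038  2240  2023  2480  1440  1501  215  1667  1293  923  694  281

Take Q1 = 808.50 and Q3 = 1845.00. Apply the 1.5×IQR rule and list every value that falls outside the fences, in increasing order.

IQR = Q3 − Q1 = 1845.00 − 808.50 = 1036.50.
Lower fence = Q1 − 1.5·IQR = 808.50 − 1554.75 = -746.25.
Upper fence = Q3 + 1.5·IQR = 1845.00 + 1554.75 = 3399.75.
3563 > 3399.75 → outlier.
All remaining values lie within [-746.25, 3399.75].

3563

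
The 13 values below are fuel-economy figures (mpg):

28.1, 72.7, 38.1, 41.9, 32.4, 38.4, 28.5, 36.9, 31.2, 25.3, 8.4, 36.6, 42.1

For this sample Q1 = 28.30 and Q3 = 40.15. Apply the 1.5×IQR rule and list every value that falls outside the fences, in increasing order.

8.4, 72.7

IQR = Q3 − Q1 = 40.15 − 28.30 = 11.85.
Lower fence = Q1 − 1.5·IQR = 28.30 − 17.775 = 10.525.
Upper fence = Q3 + 1.5·IQR = 40.15 + 17.775 = 57.925.
8.4 < 10.525 → outlier.
72.7 > 57.925 → outlier.
All remaining values lie within [10.525, 57.925].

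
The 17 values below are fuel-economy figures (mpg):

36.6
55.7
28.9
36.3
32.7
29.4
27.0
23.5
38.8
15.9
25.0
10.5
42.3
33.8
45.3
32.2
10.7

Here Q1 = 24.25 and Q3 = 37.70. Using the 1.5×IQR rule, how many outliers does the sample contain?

IQR = 13.45; fences at 24.25 − 20.175 = 4.075 and 37.70 + 20.175 = 57.875.
Every value lies within the cutoffs.

0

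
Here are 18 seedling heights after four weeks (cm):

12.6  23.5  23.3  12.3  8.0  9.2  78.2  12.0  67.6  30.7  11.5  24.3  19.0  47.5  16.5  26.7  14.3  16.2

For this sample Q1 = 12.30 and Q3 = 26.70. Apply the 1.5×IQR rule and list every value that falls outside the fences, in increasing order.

IQR = Q3 − Q1 = 26.70 − 12.30 = 14.40.
Lower fence = Q1 − 1.5·IQR = 12.30 − 21.60 = -9.30.
Upper fence = Q3 + 1.5·IQR = 26.70 + 21.60 = 48.30.
67.6 > 48.30 → outlier.
78.2 > 48.30 → outlier.
All remaining values lie within [-9.30, 48.30].

67.6, 78.2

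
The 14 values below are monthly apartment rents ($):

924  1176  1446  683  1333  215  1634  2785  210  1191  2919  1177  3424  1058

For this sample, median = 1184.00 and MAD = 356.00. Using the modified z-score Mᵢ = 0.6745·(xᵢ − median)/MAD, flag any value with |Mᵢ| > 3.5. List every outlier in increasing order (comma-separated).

3424

|Mᵢ| > 3.5 ⇔ |xᵢ − 1184.00| > 3.5·356.00/0.6745 = 1847.29.
So outliers lie outside [-663.29, 3031.29].
3424: M = 4.24 → outlier.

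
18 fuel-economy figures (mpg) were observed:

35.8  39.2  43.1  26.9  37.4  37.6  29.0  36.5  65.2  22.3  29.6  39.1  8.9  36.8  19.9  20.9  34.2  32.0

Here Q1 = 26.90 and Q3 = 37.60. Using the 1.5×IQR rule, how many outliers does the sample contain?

IQR = 10.70; fences at 26.90 − 16.05 = 10.85 and 37.60 + 16.05 = 53.65.
Outside the cutoffs: 8.9, 65.2.

2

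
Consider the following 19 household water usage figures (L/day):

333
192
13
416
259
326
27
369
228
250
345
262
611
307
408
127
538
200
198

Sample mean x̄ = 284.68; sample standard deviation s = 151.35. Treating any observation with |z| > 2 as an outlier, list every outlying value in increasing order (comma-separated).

Cutoffs at x̄ ± 2s: 284.68 ± 2·151.35 = [-18.02, 587.38].
611: z = 2.16, |z| > 2 → outlier.
Every other value lies within [-18.02, 587.38].

611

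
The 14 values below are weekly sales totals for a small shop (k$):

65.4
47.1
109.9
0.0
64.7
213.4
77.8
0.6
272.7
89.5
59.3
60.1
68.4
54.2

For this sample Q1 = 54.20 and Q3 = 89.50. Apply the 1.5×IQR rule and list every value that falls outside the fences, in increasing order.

IQR = Q3 − Q1 = 89.50 − 54.20 = 35.30.
Lower fence = Q1 − 1.5·IQR = 54.20 − 52.95 = 1.25.
Upper fence = Q3 + 1.5·IQR = 89.50 + 52.95 = 142.45.
0.0 < 1.25 → outlier.
0.6 < 1.25 → outlier.
213.4 > 142.45 → outlier.
272.7 > 142.45 → outlier.
All remaining values lie within [1.25, 142.45].

0.0, 0.6, 213.4, 272.7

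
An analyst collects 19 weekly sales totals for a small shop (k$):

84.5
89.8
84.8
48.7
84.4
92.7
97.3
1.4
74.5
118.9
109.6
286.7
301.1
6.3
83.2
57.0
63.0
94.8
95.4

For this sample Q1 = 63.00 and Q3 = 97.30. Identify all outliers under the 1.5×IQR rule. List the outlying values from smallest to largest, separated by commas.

1.4, 6.3, 286.7, 301.1

IQR = Q3 − Q1 = 97.30 − 63.00 = 34.30.
Lower fence = Q1 − 1.5·IQR = 63.00 − 51.45 = 11.55.
Upper fence = Q3 + 1.5·IQR = 97.30 + 51.45 = 148.75.
1.4 < 11.55 → outlier.
6.3 < 11.55 → outlier.
286.7 > 148.75 → outlier.
301.1 > 148.75 → outlier.
All remaining values lie within [11.55, 148.75].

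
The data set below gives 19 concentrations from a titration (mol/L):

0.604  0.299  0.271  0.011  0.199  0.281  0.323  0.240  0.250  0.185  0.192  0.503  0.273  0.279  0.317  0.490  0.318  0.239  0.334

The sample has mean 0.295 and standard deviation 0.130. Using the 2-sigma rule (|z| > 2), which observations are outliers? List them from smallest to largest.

0.011, 0.604

Cutoffs at x̄ ± 2s: 0.295 ± 2·0.130 = [0.035, 0.555].
0.011: z = -2.18, |z| > 2 → outlier.
0.604: z = 2.38, |z| > 2 → outlier.
Every other value lies within [0.035, 0.555].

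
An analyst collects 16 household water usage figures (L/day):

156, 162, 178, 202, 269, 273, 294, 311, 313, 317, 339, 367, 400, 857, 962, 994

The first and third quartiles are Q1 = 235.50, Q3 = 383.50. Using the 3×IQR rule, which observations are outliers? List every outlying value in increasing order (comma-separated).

IQR = Q3 − Q1 = 383.50 − 235.50 = 148.00.
Lower fence = Q1 − 3·IQR = 235.50 − 444.00 = -208.50.
Upper fence = Q3 + 3·IQR = 383.50 + 444.00 = 827.50.
857 > 827.50 → outlier.
962 > 827.50 → outlier.
994 > 827.50 → outlier.
All remaining values lie within [-208.50, 827.50].

857, 962, 994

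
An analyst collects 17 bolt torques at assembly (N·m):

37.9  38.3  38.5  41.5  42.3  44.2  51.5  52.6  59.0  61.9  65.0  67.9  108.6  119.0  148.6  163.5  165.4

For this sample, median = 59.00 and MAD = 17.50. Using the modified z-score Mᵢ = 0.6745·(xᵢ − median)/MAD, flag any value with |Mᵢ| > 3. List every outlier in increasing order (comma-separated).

148.6, 163.5, 165.4

|Mᵢ| > 3 ⇔ |xᵢ − 59.00| > 3·17.50/0.6745 = 77.84.
So outliers lie outside [-18.84, 136.84].
148.6: M = 3.45 → outlier.
163.5: M = 4.03 → outlier.
165.4: M = 4.10 → outlier.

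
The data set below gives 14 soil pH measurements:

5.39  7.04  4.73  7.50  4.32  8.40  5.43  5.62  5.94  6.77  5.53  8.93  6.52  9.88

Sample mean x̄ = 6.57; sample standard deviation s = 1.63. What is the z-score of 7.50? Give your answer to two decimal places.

z = (7.50 − 6.57) / 1.63 = 0.57.

0.57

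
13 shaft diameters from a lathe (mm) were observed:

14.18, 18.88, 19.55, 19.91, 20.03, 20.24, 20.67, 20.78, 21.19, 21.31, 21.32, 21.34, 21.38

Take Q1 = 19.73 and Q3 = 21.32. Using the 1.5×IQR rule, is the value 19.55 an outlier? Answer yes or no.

no

IQR = Q3 − Q1 = 21.32 − 19.73 = 1.59.
Lower fence = Q1 − 1.5·IQR = 19.73 − 2.385 = 17.345.
Upper fence = Q3 + 1.5·IQR = 21.32 + 2.385 = 23.705.
19.55 lies within [17.345, 23.705].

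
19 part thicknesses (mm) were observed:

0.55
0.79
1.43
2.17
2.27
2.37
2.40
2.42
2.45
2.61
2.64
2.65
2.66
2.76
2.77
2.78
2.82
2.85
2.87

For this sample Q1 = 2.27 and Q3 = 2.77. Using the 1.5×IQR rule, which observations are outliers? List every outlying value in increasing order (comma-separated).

0.55, 0.79, 1.43

IQR = Q3 − Q1 = 2.77 − 2.27 = 0.50.
Lower fence = Q1 − 1.5·IQR = 2.27 − 0.75 = 1.52.
Upper fence = Q3 + 1.5·IQR = 2.77 + 0.75 = 3.52.
0.55 < 1.52 → outlier.
0.79 < 1.52 → outlier.
1.43 < 1.52 → outlier.
All remaining values lie within [1.52, 3.52].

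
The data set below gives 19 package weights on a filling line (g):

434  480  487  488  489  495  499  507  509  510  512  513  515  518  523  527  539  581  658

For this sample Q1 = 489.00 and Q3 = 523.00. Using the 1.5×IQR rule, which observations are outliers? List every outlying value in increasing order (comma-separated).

IQR = Q3 − Q1 = 523.00 − 489.00 = 34.00.
Lower fence = Q1 − 1.5·IQR = 489.00 − 51.00 = 438.00.
Upper fence = Q3 + 1.5·IQR = 523.00 + 51.00 = 574.00.
434 < 438.00 → outlier.
581 > 574.00 → outlier.
658 > 574.00 → outlier.
All remaining values lie within [438.00, 574.00].

434, 581, 658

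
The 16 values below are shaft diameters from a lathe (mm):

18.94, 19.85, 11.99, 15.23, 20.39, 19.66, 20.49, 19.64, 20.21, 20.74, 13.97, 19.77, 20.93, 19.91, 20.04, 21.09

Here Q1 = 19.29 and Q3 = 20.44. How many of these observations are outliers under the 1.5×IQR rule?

IQR = 1.15; fences at 19.29 − 1.725 = 17.565 and 20.44 + 1.725 = 22.165.
Outside the cutoffs: 11.99, 13.97, 15.23.

3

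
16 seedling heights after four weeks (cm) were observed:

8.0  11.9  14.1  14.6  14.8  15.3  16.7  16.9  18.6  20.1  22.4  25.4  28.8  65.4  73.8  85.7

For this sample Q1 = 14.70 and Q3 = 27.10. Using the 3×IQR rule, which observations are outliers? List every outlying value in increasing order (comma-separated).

65.4, 73.8, 85.7

IQR = Q3 − Q1 = 27.10 − 14.70 = 12.40.
Lower fence = Q1 − 3·IQR = 14.70 − 37.20 = -22.50.
Upper fence = Q3 + 3·IQR = 27.10 + 37.20 = 64.30.
65.4 > 64.30 → outlier.
73.8 > 64.30 → outlier.
85.7 > 64.30 → outlier.
All remaining values lie within [-22.50, 64.30].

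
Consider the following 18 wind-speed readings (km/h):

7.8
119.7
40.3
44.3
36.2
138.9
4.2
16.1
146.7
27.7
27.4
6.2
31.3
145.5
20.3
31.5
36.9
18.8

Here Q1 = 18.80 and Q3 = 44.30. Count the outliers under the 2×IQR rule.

4

IQR = 25.50; fences at 18.80 − 51.00 = -32.20 and 44.30 + 51.00 = 95.30.
Outside the cutoffs: 119.7, 138.9, 145.5, 146.7.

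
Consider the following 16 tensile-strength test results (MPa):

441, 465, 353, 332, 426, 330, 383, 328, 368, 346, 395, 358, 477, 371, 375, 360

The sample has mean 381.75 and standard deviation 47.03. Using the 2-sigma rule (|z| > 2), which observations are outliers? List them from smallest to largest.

477

Cutoffs at x̄ ± 2s: 381.75 ± 2·47.03 = [287.69, 475.81].
477: z = 2.03, |z| > 2 → outlier.
Every other value lies within [287.69, 475.81].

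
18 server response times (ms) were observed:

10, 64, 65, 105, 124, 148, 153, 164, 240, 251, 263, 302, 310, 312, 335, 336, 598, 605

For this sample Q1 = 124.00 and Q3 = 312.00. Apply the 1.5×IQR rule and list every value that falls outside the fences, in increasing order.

IQR = Q3 − Q1 = 312.00 − 124.00 = 188.00.
Lower fence = Q1 − 1.5·IQR = 124.00 − 282.00 = -158.00.
Upper fence = Q3 + 1.5·IQR = 312.00 + 282.00 = 594.00.
598 > 594.00 → outlier.
605 > 594.00 → outlier.
All remaining values lie within [-158.00, 594.00].

598, 605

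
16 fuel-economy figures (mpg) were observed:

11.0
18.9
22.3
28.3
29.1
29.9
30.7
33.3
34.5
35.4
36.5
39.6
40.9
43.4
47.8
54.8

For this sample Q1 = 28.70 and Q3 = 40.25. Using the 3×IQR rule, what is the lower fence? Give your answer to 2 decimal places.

IQR = Q3 − Q1 = 40.25 − 28.70 = 11.55.
Lower fence = Q1 − 3·IQR = 28.70 − 34.65 = -5.95.
Upper fence = Q3 + 3·IQR = 40.25 + 34.65 = 74.90.

-5.95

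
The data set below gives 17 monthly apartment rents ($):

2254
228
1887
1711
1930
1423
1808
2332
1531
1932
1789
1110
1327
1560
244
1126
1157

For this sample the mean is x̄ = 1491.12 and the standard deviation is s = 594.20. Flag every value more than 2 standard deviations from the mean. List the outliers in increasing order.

228, 244

Cutoffs at x̄ ± 2s: 1491.12 ± 2·594.20 = [302.72, 2679.52].
228: z = -2.13, |z| > 2 → outlier.
244: z = -2.10, |z| > 2 → outlier.
Every other value lies within [302.72, 2679.52].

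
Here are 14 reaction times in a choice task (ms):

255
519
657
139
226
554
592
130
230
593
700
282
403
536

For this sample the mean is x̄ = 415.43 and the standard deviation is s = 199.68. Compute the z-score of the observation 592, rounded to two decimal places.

z = (592 − 415.43) / 199.68 = 0.88.

0.88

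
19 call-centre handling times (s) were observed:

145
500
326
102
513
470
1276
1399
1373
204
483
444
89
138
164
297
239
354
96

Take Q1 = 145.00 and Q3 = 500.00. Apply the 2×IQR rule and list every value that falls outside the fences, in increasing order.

IQR = Q3 − Q1 = 500.00 − 145.00 = 355.00.
Lower fence = Q1 − 2·IQR = 145.00 − 710.00 = -565.00.
Upper fence = Q3 + 2·IQR = 500.00 + 710.00 = 1210.00.
1276 > 1210.00 → outlier.
1373 > 1210.00 → outlier.
1399 > 1210.00 → outlier.
All remaining values lie within [-565.00, 1210.00].

1276, 1373, 1399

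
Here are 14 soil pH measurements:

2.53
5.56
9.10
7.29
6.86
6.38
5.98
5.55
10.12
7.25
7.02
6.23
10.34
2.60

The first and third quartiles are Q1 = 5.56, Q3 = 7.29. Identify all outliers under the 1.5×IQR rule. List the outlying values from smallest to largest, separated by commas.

2.53, 2.60, 10.12, 10.34

IQR = Q3 − Q1 = 7.29 − 5.56 = 1.73.
Lower fence = Q1 − 1.5·IQR = 5.56 − 2.595 = 2.965.
Upper fence = Q3 + 1.5·IQR = 7.29 + 2.595 = 9.885.
2.53 < 2.965 → outlier.
2.60 < 2.965 → outlier.
10.12 > 9.885 → outlier.
10.34 > 9.885 → outlier.
All remaining values lie within [2.965, 9.885].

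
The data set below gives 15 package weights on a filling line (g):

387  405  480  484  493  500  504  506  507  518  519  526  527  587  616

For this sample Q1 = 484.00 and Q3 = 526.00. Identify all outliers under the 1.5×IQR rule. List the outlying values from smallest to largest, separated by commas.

IQR = Q3 − Q1 = 526.00 − 484.00 = 42.00.
Lower fence = Q1 − 1.5·IQR = 484.00 − 63.00 = 421.00.
Upper fence = Q3 + 1.5·IQR = 526.00 + 63.00 = 589.00.
387 < 421.00 → outlier.
405 < 421.00 → outlier.
616 > 589.00 → outlier.
All remaining values lie within [421.00, 589.00].

387, 405, 616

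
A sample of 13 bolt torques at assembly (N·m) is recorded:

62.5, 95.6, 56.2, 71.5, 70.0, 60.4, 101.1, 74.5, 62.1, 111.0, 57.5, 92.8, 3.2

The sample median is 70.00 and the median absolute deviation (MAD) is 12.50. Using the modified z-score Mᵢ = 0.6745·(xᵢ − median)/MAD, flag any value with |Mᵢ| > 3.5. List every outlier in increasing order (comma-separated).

3.2

|Mᵢ| > 3.5 ⇔ |xᵢ − 70.00| > 3.5·12.50/0.6745 = 64.86.
So outliers lie outside [5.14, 134.86].
3.2: M = -3.60 → outlier.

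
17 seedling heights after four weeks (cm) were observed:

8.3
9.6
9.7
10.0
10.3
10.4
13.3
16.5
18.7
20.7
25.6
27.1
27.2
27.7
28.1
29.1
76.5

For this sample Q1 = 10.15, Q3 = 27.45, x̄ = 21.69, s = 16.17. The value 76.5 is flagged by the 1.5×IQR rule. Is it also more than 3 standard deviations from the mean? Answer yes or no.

z = (76.5 − 21.69) / 16.17 = 3.39.
|z| = 3.39 > 3.

yes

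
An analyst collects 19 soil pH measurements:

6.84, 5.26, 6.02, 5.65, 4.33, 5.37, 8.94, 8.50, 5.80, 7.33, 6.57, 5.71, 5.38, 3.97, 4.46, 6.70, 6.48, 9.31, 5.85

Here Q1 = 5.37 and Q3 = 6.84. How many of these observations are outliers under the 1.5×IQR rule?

1

IQR = 1.47; fences at 5.37 − 2.205 = 3.165 and 6.84 + 2.205 = 9.045.
Outside the cutoffs: 9.31.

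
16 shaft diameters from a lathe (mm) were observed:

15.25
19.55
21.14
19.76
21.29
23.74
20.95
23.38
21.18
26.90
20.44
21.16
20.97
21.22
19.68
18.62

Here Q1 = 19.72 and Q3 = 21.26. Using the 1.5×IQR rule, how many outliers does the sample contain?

3

IQR = 1.54; fences at 19.72 − 2.31 = 17.41 and 21.26 + 2.31 = 23.57.
Outside the cutoffs: 15.25, 23.74, 26.90.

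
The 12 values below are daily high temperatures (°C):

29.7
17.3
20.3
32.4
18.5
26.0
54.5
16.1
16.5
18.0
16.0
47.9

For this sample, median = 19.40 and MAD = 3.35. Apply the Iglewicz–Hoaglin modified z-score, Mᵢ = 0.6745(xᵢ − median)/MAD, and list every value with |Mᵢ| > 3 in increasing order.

47.9, 54.5

|Mᵢ| > 3 ⇔ |xᵢ − 19.40| > 3·3.35/0.6745 = 14.90.
So outliers lie outside [4.50, 34.30].
47.9: M = 5.74 → outlier.
54.5: M = 7.07 → outlier.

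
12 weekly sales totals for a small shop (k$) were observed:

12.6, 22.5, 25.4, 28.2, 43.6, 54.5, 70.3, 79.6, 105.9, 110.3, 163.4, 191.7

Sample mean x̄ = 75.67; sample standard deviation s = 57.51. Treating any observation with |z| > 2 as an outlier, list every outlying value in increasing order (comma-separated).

Cutoffs at x̄ ± 2s: 75.67 ± 2·57.51 = [-39.35, 190.69].
191.7: z = 2.02, |z| > 2 → outlier.
Every other value lies within [-39.35, 190.69].

191.7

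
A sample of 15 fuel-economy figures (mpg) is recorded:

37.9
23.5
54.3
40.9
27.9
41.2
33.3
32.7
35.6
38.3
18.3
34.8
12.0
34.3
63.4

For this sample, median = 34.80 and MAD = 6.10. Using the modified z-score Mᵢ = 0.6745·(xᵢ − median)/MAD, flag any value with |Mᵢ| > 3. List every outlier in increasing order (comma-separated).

|Mᵢ| > 3 ⇔ |xᵢ − 34.80| > 3·6.10/0.6745 = 27.13.
So outliers lie outside [7.67, 61.93].
63.4: M = 3.16 → outlier.

63.4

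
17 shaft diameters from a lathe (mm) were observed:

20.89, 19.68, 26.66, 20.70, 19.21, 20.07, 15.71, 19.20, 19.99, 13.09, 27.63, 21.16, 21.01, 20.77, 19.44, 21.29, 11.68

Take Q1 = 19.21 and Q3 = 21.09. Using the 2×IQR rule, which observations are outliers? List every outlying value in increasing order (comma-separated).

11.68, 13.09, 26.66, 27.63

IQR = Q3 − Q1 = 21.09 − 19.21 = 1.88.
Lower fence = Q1 − 2·IQR = 19.21 − 3.76 = 15.45.
Upper fence = Q3 + 2·IQR = 21.09 + 3.76 = 24.85.
11.68 < 15.45 → outlier.
13.09 < 15.45 → outlier.
26.66 > 24.85 → outlier.
27.63 > 24.85 → outlier.
All remaining values lie within [15.45, 24.85].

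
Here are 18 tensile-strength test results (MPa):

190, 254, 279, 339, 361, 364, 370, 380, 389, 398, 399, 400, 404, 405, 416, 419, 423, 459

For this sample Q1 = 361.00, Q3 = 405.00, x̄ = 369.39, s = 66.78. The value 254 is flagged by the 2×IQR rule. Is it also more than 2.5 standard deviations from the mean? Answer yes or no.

z = (254 − 369.39) / 66.78 = -1.73.
|z| = 1.73 ≤ 2.5.

no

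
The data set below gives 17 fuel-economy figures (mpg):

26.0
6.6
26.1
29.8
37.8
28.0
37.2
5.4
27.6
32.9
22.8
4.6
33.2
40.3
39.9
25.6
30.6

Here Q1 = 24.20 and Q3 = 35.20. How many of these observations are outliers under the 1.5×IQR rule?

IQR = 11.00; fences at 24.20 − 16.50 = 7.70 and 35.20 + 16.50 = 51.70.
Outside the cutoffs: 4.6, 5.4, 6.6.

3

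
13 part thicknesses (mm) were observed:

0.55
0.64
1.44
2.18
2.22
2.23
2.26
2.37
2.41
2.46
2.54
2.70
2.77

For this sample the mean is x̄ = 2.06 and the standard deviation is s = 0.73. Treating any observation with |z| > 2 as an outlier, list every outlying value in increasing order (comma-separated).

Cutoffs at x̄ ± 2s: 2.06 ± 2·0.73 = [0.60, 3.52].
0.55: z = -2.07, |z| > 2 → outlier.
Every other value lies within [0.60, 3.52].

0.55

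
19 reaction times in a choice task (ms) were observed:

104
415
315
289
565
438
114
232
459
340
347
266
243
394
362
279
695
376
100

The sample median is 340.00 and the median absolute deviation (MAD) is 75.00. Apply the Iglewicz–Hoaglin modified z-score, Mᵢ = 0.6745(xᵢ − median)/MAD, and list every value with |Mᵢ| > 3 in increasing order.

695

|Mᵢ| > 3 ⇔ |xᵢ − 340.00| > 3·75.00/0.6745 = 333.58.
So outliers lie outside [6.42, 673.58].
695: M = 3.19 → outlier.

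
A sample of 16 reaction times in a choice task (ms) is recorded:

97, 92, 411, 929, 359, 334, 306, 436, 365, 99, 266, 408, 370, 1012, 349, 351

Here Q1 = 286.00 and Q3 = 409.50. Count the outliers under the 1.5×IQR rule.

IQR = 123.50; fences at 286.00 − 185.25 = 100.75 and 409.50 + 185.25 = 594.75.
Outside the cutoffs: 92, 97, 99, 929, 1012.

5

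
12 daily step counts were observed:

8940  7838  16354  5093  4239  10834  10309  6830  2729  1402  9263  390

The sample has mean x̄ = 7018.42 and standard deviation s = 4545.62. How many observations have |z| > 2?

1

Cutoffs: x̄ ± 2s = [-2072.82, 16109.66].
Outside the cutoffs: 16354.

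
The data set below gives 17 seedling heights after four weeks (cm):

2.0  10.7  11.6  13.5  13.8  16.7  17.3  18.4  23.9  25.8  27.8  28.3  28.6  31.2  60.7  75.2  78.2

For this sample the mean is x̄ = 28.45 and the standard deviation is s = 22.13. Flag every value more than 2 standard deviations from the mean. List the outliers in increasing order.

75.2, 78.2

Cutoffs at x̄ ± 2s: 28.45 ± 2·22.13 = [-15.81, 72.71].
75.2: z = 2.11, |z| > 2 → outlier.
78.2: z = 2.25, |z| > 2 → outlier.
Every other value lies within [-15.81, 72.71].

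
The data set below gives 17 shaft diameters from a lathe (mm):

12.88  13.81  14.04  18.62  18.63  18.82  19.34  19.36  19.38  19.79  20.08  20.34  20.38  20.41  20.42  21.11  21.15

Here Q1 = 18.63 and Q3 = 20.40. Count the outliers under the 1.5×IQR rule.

IQR = 1.77; fences at 18.63 − 2.655 = 15.975 and 20.40 + 2.655 = 23.055.
Outside the cutoffs: 12.88, 13.81, 14.04.

3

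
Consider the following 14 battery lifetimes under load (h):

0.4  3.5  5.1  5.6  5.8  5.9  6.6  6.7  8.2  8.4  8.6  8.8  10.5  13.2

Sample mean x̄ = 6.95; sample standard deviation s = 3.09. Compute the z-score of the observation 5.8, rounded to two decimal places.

-0.37

z = (5.8 − 6.95) / 3.09 = -0.37.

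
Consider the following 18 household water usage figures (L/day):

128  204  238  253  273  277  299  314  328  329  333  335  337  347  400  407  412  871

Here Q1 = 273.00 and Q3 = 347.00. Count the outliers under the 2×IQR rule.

1

IQR = 74.00; fences at 273.00 − 148.00 = 125.00 and 347.00 + 148.00 = 495.00.
Outside the cutoffs: 871.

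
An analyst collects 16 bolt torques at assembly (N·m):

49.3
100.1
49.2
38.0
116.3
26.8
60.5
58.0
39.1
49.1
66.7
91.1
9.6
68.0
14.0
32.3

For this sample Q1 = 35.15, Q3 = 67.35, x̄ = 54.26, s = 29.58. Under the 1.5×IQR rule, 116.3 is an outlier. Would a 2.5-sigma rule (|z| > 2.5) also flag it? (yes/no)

z = (116.3 − 54.26) / 29.58 = 2.10.
|z| = 2.10 ≤ 2.5.

no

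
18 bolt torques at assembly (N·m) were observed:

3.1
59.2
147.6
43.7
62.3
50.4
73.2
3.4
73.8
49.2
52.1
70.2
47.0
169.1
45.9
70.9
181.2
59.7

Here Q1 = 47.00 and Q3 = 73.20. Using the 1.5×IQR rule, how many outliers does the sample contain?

5

IQR = 26.20; fences at 47.00 − 39.30 = 7.70 and 73.20 + 39.30 = 112.50.
Outside the cutoffs: 3.1, 3.4, 147.6, 169.1, 181.2.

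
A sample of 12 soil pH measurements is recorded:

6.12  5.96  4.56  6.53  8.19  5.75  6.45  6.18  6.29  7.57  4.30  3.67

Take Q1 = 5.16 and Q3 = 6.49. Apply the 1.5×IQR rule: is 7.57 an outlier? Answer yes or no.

no

IQR = Q3 − Q1 = 6.49 − 5.16 = 1.33.
Lower fence = Q1 − 1.5·IQR = 5.16 − 1.995 = 3.165.
Upper fence = Q3 + 1.5·IQR = 6.49 + 1.995 = 8.485.
7.57 lies within [3.165, 8.485].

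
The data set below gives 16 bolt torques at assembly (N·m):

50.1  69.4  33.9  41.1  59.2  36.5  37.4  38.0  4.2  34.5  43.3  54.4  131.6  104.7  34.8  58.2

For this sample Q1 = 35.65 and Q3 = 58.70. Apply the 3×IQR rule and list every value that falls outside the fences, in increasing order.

131.6

IQR = Q3 − Q1 = 58.70 − 35.65 = 23.05.
Lower fence = Q1 − 3·IQR = 35.65 − 69.15 = -33.50.
Upper fence = Q3 + 3·IQR = 58.70 + 69.15 = 127.85.
131.6 > 127.85 → outlier.
All remaining values lie within [-33.50, 127.85].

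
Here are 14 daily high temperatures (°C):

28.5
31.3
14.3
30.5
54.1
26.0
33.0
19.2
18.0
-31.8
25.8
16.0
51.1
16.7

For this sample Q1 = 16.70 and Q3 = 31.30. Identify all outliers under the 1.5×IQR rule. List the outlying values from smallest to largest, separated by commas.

IQR = Q3 − Q1 = 31.30 − 16.70 = 14.60.
Lower fence = Q1 − 1.5·IQR = 16.70 − 21.90 = -5.20.
Upper fence = Q3 + 1.5·IQR = 31.30 + 21.90 = 53.20.
-31.8 < -5.20 → outlier.
54.1 > 53.20 → outlier.
All remaining values lie within [-5.20, 53.20].

-31.8, 54.1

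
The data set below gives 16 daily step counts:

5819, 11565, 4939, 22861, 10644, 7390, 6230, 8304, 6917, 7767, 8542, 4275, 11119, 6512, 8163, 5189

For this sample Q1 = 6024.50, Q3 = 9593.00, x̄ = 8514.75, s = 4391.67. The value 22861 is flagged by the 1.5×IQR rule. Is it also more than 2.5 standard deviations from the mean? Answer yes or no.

yes

z = (22861 − 8514.75) / 4391.67 = 3.27.
|z| = 3.27 > 2.5.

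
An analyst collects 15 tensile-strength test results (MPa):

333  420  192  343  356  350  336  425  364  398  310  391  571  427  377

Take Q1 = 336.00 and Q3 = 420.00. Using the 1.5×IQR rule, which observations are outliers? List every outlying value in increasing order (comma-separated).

IQR = Q3 − Q1 = 420.00 − 336.00 = 84.00.
Lower fence = Q1 − 1.5·IQR = 336.00 − 126.00 = 210.00.
Upper fence = Q3 + 1.5·IQR = 420.00 + 126.00 = 546.00.
192 < 210.00 → outlier.
571 > 546.00 → outlier.
All remaining values lie within [210.00, 546.00].

192, 571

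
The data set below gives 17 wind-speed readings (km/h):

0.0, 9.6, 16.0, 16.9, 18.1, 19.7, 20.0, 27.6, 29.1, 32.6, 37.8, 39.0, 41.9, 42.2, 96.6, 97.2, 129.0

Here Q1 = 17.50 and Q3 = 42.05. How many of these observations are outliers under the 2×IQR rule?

3

IQR = 24.55; fences at 17.50 − 49.10 = -31.60 and 42.05 + 49.10 = 91.15.
Outside the cutoffs: 96.6, 97.2, 129.0.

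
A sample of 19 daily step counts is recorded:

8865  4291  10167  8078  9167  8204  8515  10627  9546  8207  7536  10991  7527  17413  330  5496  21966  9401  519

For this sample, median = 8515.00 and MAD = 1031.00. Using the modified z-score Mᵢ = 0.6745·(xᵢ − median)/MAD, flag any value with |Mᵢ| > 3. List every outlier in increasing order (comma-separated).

330, 519, 17413, 21966

|Mᵢ| > 3 ⇔ |xᵢ − 8515.00| > 3·1031.00/0.6745 = 4585.62.
So outliers lie outside [3929.38, 13100.62].
330: M = -5.35 → outlier.
519: M = -5.23 → outlier.
17413: M = 5.82 → outlier.
21966: M = 8.80 → outlier.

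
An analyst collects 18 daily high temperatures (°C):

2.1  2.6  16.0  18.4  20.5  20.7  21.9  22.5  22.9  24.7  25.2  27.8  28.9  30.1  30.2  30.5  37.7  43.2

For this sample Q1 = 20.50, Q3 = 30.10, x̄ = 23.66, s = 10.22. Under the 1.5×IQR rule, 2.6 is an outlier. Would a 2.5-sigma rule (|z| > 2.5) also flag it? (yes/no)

no

z = (2.6 − 23.66) / 10.22 = -2.06.
|z| = 2.06 ≤ 2.5.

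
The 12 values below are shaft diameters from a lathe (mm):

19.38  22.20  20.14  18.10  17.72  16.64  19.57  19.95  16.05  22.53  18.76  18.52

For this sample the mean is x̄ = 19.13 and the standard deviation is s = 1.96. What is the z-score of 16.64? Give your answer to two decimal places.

z = (16.64 − 19.13) / 1.96 = -1.27.

-1.27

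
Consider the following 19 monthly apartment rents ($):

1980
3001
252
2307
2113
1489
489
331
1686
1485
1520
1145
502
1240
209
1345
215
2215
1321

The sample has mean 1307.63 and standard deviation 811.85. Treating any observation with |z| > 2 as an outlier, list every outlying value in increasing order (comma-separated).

3001

Cutoffs at x̄ ± 2s: 1307.63 ± 2·811.85 = [-316.07, 2931.33].
3001: z = 2.09, |z| > 2 → outlier.
Every other value lies within [-316.07, 2931.33].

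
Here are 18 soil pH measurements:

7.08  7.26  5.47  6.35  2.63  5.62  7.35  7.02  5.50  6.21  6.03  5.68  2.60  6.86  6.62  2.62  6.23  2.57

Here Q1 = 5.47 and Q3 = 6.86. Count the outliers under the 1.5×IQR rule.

IQR = 1.39; fences at 5.47 − 2.085 = 3.385 and 6.86 + 2.085 = 8.945.
Outside the cutoffs: 2.57, 2.60, 2.62, 2.63.

4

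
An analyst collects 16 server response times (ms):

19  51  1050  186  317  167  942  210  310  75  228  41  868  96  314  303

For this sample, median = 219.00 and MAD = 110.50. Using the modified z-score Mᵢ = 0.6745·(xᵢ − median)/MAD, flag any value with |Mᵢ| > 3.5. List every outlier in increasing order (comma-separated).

|Mᵢ| > 3.5 ⇔ |xᵢ − 219.00| > 3.5·110.50/0.6745 = 573.39.
So outliers lie outside [-354.39, 792.39].
868: M = 3.96 → outlier.
942: M = 4.41 → outlier.
1050: M = 5.07 → outlier.

868, 942, 1050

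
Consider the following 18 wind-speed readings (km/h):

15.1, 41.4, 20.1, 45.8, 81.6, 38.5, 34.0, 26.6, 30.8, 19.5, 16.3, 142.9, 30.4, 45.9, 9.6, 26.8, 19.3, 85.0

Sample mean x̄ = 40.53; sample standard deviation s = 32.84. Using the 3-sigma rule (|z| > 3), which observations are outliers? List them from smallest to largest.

Cutoffs at x̄ ± 3s: 40.53 ± 3·32.84 = [-57.99, 139.05].
142.9: z = 3.12, |z| > 3 → outlier.
Every other value lies within [-57.99, 139.05].

142.9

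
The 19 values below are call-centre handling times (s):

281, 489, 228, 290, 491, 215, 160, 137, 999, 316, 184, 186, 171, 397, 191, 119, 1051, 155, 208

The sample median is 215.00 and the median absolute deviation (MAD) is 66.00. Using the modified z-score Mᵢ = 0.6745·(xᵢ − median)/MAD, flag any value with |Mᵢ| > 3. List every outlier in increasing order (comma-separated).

999, 1051

|Mᵢ| > 3 ⇔ |xᵢ − 215.00| > 3·66.00/0.6745 = 293.55.
So outliers lie outside [-78.55, 508.55].
999: M = 8.01 → outlier.
1051: M = 8.54 → outlier.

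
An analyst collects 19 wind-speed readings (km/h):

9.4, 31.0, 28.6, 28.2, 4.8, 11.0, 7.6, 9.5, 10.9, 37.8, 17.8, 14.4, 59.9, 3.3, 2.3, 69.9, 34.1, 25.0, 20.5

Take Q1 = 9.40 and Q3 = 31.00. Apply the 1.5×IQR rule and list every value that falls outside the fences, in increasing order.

69.9

IQR = Q3 − Q1 = 31.00 − 9.40 = 21.60.
Lower fence = Q1 − 1.5·IQR = 9.40 − 32.40 = -23.00.
Upper fence = Q3 + 1.5·IQR = 31.00 + 32.40 = 63.40.
69.9 > 63.40 → outlier.
All remaining values lie within [-23.00, 63.40].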